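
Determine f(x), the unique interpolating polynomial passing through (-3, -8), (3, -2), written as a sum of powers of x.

Build the Lagrange basis polynomials:
L_0(x) = (x - 3) / [-6] = -(1/6)x + 1/2
L_1(x) = (x + 3) / [6] = (1/6)x + 1/2
f(x) = (-8)·L_0 + (-2)·L_1
  (-8)·L_0(x) = (4/3)x - 4
  (-2)·L_1(x) = -(1/3)x - 1
Adding term by term: x - 5

f(x) = x - 5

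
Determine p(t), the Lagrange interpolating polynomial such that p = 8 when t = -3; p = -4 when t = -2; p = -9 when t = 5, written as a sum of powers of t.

p(t) = (79/56)t^2 - (277/56)t - 547/28

Build the Lagrange basis polynomials:
L_0(t) = (t + 2)(t - 5) / [8] = (1/8)t^2 - (3/8)t - 5/4
L_1(t) = (t + 3)(t - 5) / [-7] = -(1/7)t^2 + (2/7)t + 15/7
L_2(t) = (t + 3)(t + 2) / [56] = (1/56)t^2 + (5/56)t + 3/28
p(t) = 8·L_0 + (-4)·L_1 + (-9)·L_2
  8·L_0(t) = t^2 - 3t - 10
  (-4)·L_1(t) = (4/7)t^2 - (8/7)t - 60/7
  (-9)·L_2(t) = -(9/56)t^2 - (45/56)t - 27/28
Adding term by term: (79/56)t^2 - (277/56)t - 547/28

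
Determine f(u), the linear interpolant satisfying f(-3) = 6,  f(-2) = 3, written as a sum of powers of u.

Build the Lagrange basis polynomials:
L_0(u) = (u + 2) / [-1] = -u - 2
L_1(u) = (u + 3) / [1] = u + 3
f(u) = 6·L_0 + 3·L_1
  6·L_0(u) = -6u - 12
  3·L_1(u) = 3u + 9
Adding term by term: -3u - 3

f(u) = -3u - 3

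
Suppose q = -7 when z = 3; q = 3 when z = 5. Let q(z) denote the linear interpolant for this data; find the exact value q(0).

-22

Evaluate each Lagrange basis at z = 0:
L_0(0) = (-5)/[(-2)] = 5/2
L_1(0) = (-3)/[(2)] = -3/2
Sum: (-7)·(5/2) + 3·(-3/2) = -22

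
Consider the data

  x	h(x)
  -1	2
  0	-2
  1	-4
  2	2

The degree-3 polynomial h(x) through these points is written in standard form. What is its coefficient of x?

Build the Lagrange basis polynomials:
L_0(x) = x(x - 1)(x - 2) / [-6] = -(1/6)x^3 + (1/2)x^2 - (1/3)x
L_1(x) = (x + 1)(x - 1)(x - 2) / [2] = (1/2)x^3 - x^2 - (1/2)x + 1
L_2(x) = (x + 1)x(x - 2) / [-2] = -(1/2)x^3 + (1/2)x^2 + x
L_3(x) = (x + 1)x(x - 1) / [6] = (1/6)x^3 - (1/6)x
h(x) = 2·L_0 + (-2)·L_1 + (-4)·L_2 + 2·L_3
Only the coefficient of x is needed; take it from each L_i and combine:
2·(-1/3) + (-2)·(-1/2) + (-4)·(1) + 2·(-1/6) = -4

-4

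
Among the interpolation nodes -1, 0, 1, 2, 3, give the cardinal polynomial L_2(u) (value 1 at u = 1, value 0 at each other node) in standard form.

L_2(u) = (u + 1)u(u - 2)(u - 3) / [(2)·(1)·(-1)·(-2)]
       = (u^4 - 4u^3 + u^2 + 6u) / (4)

L_2(u) = (1/4)u^4 - u^3 + (1/4)u^2 + (3/2)u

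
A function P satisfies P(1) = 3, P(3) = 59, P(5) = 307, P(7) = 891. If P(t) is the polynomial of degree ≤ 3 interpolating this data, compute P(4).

150

Evaluate each Lagrange basis at t = 4:
L_0(4) = (1)·(-1)·(-3)/[(-2)·(-4)·(-6)] = -1/16
L_1(4) = (3)·(-1)·(-3)/[(2)·(-2)·(-4)] = 9/16
L_2(4) = (3)·(1)·(-3)/[(4)·(2)·(-2)] = 9/16
L_3(4) = (3)·(1)·(-1)/[(6)·(4)·(2)] = -1/16
Sum: 3·(-1/16) + 59·(9/16) + 307·(9/16) + 891·(-1/16) = 150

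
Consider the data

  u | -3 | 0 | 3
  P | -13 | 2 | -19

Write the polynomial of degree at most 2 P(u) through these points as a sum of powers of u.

L_0(u) = u(u - 3) / [18] = (1/18)u^2 - (1/6)u
L_1(u) = (u + 3)(u - 3) / [-9] = -(1/9)u^2 + 1
L_2(u) = (u + 3)u / [18] = (1/18)u^2 + (1/6)u
P(u) = (-13)·L_0 + 2·L_1 + (-19)·L_2
  (-13)·L_0(u) = -(13/18)u^2 + (13/6)u
  2·L_1(u) = -(2/9)u^2 + 2
  (-19)·L_2(u) = -(19/18)u^2 - (19/6)u
Adding term by term: -2u^2 - u + 2

P(u) = -2u^2 - u + 2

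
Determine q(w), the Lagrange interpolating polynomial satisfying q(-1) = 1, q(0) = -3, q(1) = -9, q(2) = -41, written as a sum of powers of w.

L_0(w) = w(w - 1)(w - 2) / [-6] = -(1/6)w^3 + (1/2)w^2 - (1/3)w
L_1(w) = (w + 1)(w - 1)(w - 2) / [2] = (1/2)w^3 - w^2 - (1/2)w + 1
L_2(w) = (w + 1)w(w - 2) / [-2] = -(1/2)w^3 + (1/2)w^2 + w
L_3(w) = (w + 1)w(w - 1) / [6] = (1/6)w^3 - (1/6)w
q(w) = 1·L_0 + (-3)·L_1 + (-9)·L_2 + (-41)·L_3
  1·L_0(w) = -(1/6)w^3 + (1/2)w^2 - (1/3)w
  (-3)·L_1(w) = -(3/2)w^3 + 3w^2 + (3/2)w - 3
  (-9)·L_2(w) = (9/2)w^3 - (9/2)w^2 - 9w
  (-41)·L_3(w) = -(41/6)w^3 + (41/6)w
Adding term by term: -4w^3 - w^2 - w - 3

q(w) = -4w^3 - w^2 - w - 3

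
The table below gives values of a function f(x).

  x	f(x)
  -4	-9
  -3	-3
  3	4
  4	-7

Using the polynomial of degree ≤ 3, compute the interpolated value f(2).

143/14

L_0(2) = (5)·(-1)·(-2)/[(-1)·(-7)·(-8)] = -5/28
L_1(2) = (6)·(-1)·(-2)/[(1)·(-6)·(-7)] = 2/7
L_2(2) = (6)·(5)·(-2)/[(7)·(6)·(-1)] = 10/7
L_3(2) = (6)·(5)·(-1)/[(8)·(7)·(1)] = -15/28
Sum: (-9)·(-5/28) + (-3)·(2/7) + 4·(10/7) + (-7)·(-15/28) = 143/14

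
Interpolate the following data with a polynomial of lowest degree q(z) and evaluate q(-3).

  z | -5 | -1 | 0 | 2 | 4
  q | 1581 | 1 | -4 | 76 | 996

Evaluate each Lagrange basis at z = -3:
L_0(-3) = (-2)·(-3)·(-5)·(-7)/[(-4)·(-5)·(-7)·(-9)] = 1/6
L_1(-3) = (2)·(-3)·(-5)·(-7)/[(4)·(-1)·(-3)·(-5)] = 7/2
L_2(-3) = (2)·(-2)·(-5)·(-7)/[(5)·(1)·(-2)·(-4)] = -7/2
L_3(-3) = (2)·(-2)·(-3)·(-7)/[(7)·(3)·(2)·(-2)] = 1
L_4(-3) = (2)·(-2)·(-3)·(-5)/[(9)·(5)·(4)·(2)] = -1/6
Sum: 1581·(1/6) + 1·(7/2) + (-4)·(-7/2) + 76·(1) + 996·(-1/6) = 191

191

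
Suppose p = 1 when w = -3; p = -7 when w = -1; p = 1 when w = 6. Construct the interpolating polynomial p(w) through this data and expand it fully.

p(w) = (4/7)w^2 - (12/7)w - 65/7

Build the Lagrange basis polynomials:
L_0(w) = (w + 1)(w - 6) / [18] = (1/18)w^2 - (5/18)w - 1/3
L_1(w) = (w + 3)(w - 6) / [-14] = -(1/14)w^2 + (3/14)w + 9/7
L_2(w) = (w + 3)(w + 1) / [63] = (1/63)w^2 + (4/63)w + 1/21
p(w) = 1·L_0 + (-7)·L_1 + 1·L_2
  1·L_0(w) = (1/18)w^2 - (5/18)w - 1/3
  (-7)·L_1(w) = (1/2)w^2 - (3/2)w - 9
  1·L_2(w) = (1/63)w^2 + (4/63)w + 1/21
Adding term by term: (4/7)w^2 - (12/7)w - 65/7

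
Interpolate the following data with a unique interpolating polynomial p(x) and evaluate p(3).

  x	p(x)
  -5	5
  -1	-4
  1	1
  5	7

L_0(3) = (4)·(2)·(-2)/[(-4)·(-6)·(-10)] = 1/15
L_1(3) = (8)·(2)·(-2)/[(4)·(-2)·(-6)] = -2/3
L_2(3) = (8)·(4)·(-2)/[(6)·(2)·(-4)] = 4/3
L_3(3) = (8)·(4)·(2)/[(10)·(6)·(4)] = 4/15
Sum: 5·(1/15) + (-4)·(-2/3) + 1·(4/3) + 7·(4/15) = 31/5

31/5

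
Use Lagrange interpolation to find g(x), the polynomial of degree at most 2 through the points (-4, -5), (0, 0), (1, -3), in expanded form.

g(x) = -(17/20)x^2 - (43/20)x

L_0(x) = x(x - 1) / [20] = (1/20)x^2 - (1/20)x
L_1(x) = (x + 4)(x - 1) / [-4] = -(1/4)x^2 - (3/4)x + 1
L_2(x) = (x + 4)x / [5] = (1/5)x^2 + (4/5)x
g(x) = (-5)·L_0 + 0·L_1 + (-3)·L_2
  (-5)·L_0(x) = -(1/4)x^2 + (1/4)x
  0·L_1(x) = 0
  (-3)·L_2(x) = -(3/5)x^2 - (12/5)x
Adding term by term: -(17/20)x^2 - (43/20)x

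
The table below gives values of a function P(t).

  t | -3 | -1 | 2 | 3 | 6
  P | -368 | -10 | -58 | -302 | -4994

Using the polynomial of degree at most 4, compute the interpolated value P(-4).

L_0(-4) = (-3)·(-6)·(-7)·(-10)/[(-2)·(-5)·(-6)·(-9)] = 7/3
L_1(-4) = (-1)·(-6)·(-7)·(-10)/[(2)·(-3)·(-4)·(-7)] = -5/2
L_2(-4) = (-1)·(-3)·(-7)·(-10)/[(5)·(3)·(-1)·(-4)] = 7/2
L_3(-4) = (-1)·(-3)·(-6)·(-10)/[(6)·(4)·(1)·(-3)] = -5/2
L_4(-4) = (-1)·(-3)·(-6)·(-7)/[(9)·(7)·(4)·(3)] = 1/6
Sum: (-368)·(7/3) + (-10)·(-5/2) + (-58)·(7/2) + (-302)·(-5/2) + (-4994)·(1/6) = -1114

-1114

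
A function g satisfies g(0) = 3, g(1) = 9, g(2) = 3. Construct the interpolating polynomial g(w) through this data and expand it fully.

g(w) = -6w^2 + 12w + 3

L_0(w) = (w - 1)(w - 2) / [2] = (1/2)w^2 - (3/2)w + 1
L_1(w) = w(w - 2) / [-1] = -w^2 + 2w
L_2(w) = w(w - 1) / [2] = (1/2)w^2 - (1/2)w
g(w) = 3·L_0 + 9·L_1 + 3·L_2
  3·L_0(w) = (3/2)w^2 - (9/2)w + 3
  9·L_1(w) = -9w^2 + 18w
  3·L_2(w) = (3/2)w^2 - (3/2)w
Adding term by term: -6w^2 + 12w + 3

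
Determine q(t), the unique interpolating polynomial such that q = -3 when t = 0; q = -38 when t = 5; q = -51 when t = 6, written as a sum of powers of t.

Newton's divided differences:
q[0,5] = (-38 - (-3)) / (5 - 0) = -7
q[5,6] = (-51 - (-38)) / (6 - 5) = -13
q[0,5,6] = (-13 - (-7)) / (6 - 0) = -1
q(t) = -3 + (-7)·t + (-1)·t(t - 5)
Expanding: q(t) = -t^2 - 2t - 3

q(t) = -t^2 - 2t - 3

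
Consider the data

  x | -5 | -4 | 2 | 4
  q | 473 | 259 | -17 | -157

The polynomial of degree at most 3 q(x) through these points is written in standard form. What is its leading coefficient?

The leading coefficient equals the top divided difference q[-5,-4,2,4].
q[-5,-4] = (259 - 473) / (-4 - (-5)) = -214
q[-4,2] = (-17 - 259) / (2 - (-4)) = -46
q[2,4] = (-157 - (-17)) / (4 - 2) = -70
q[-5,-4,2] = (-46 - (-214)) / (2 - (-5)) = 24
q[-4,2,4] = (-70 - (-46)) / (4 - (-4)) = -3
q[-5,-4,2,4] = (-3 - 24) / (4 - (-5)) = -3

-3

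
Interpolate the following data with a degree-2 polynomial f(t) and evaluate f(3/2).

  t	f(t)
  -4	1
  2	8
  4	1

433/48

Using Newton's divided-difference form:
f[-4,2] = (8 - 1) / (2 - (-4)) = 7/6
f[2,4] = (1 - 8) / (4 - 2) = -7/2
f[-4,2,4] = (-7/2 - 7/6) / (4 - (-4)) = -7/12
f(3/2) = 1 + (7/6)·(11/2) + (-7/12)·(11/2)·(-1/2) = 433/48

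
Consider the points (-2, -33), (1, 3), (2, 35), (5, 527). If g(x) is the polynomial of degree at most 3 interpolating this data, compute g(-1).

L_0(-1) = (-2)·(-3)·(-6)/[(-3)·(-4)·(-7)] = 3/7
L_1(-1) = (1)·(-3)·(-6)/[(3)·(-1)·(-4)] = 3/2
L_2(-1) = (1)·(-2)·(-6)/[(4)·(1)·(-3)] = -1
L_3(-1) = (1)·(-2)·(-3)/[(7)·(4)·(3)] = 1/14
Sum: (-33)·(3/7) + 3·(3/2) + 35·(-1) + 527·(1/14) = -7

-7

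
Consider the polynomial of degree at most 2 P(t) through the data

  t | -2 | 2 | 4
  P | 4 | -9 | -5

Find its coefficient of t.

-13/4

L_0(t) = (t - 2)(t - 4) / [24] = (1/24)t^2 - (1/4)t + 1/3
L_1(t) = (t + 2)(t - 4) / [-8] = -(1/8)t^2 + (1/4)t + 1
L_2(t) = (t + 2)(t - 2) / [12] = (1/12)t^2 - 1/3
P(t) = 4·L_0 + (-9)·L_1 + (-5)·L_2
Only the coefficient of t is needed; take it from each L_i and combine:
4·(-1/4) + (-9)·(1/4) + (-5)·(0) = -13/4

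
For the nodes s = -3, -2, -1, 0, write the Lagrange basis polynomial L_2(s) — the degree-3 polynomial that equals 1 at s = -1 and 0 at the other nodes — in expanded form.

L_2(s) = -(1/2)s^3 - (5/2)s^2 - 3s

L_2(s) = (s + 3)(s + 2)s / [(2)·(1)·(-1)]
       = (s^3 + 5s^2 + 6s) / (-2)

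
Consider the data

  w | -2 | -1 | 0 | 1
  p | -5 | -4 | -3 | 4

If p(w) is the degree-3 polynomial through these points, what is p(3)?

Evaluate each Lagrange basis at w = 3:
L_0(3) = (4)·(3)·(2)/[(-1)·(-2)·(-3)] = -4
L_1(3) = (5)·(3)·(2)/[(1)·(-1)·(-2)] = 15
L_2(3) = (5)·(4)·(2)/[(2)·(1)·(-1)] = -20
L_3(3) = (5)·(4)·(3)/[(3)·(2)·(1)] = 10
Sum: (-5)·(-4) + (-4)·(15) + (-3)·(-20) + 4·(10) = 60

60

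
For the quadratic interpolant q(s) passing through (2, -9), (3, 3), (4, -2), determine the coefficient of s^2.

-17/2

L_0(s) = (s - 3)(s - 4) / [2] = (1/2)s^2 - (7/2)s + 6
L_1(s) = (s - 2)(s - 4) / [-1] = -s^2 + 6s - 8
L_2(s) = (s - 2)(s - 3) / [2] = (1/2)s^2 - (5/2)s + 3
q(s) = (-9)·L_0 + 3·L_1 + (-2)·L_2
Only the coefficient of s^2 is needed; take it from each L_i and combine:
(-9)·(1/2) + 3·(-1) + (-2)·(1/2) = -17/2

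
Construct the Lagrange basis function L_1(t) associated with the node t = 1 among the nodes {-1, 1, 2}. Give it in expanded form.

L_1(t) = (t + 1)(t - 2) / [(2)·(-1)]
       = (t^2 - t - 2) / (-2)

L_1(t) = -(1/2)t^2 + (1/2)t + 1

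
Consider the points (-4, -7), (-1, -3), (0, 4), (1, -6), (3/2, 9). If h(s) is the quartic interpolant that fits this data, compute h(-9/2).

L_0(-9/2) = (-7/2)·(-9/2)·(-11/2)·(-6)/[(-3)·(-4)·(-5)·(-11/2)] = 63/40
L_1(-9/2) = (-1/2)·(-9/2)·(-11/2)·(-6)/[(3)·(-1)·(-2)·(-5/2)] = -99/20
L_2(-9/2) = (-1/2)·(-7/2)·(-11/2)·(-6)/[(4)·(1)·(-1)·(-3/2)] = 77/8
L_3(-9/2) = (-1/2)·(-7/2)·(-9/2)·(-6)/[(5)·(2)·(1)·(-1/2)] = -189/20
L_4(-9/2) = (-1/2)·(-7/2)·(-9/2)·(-11/2)/[(11/2)·(5/2)·(3/2)·(1/2)] = 21/5
Sum: (-7)·(63/40) + (-3)·(-99/20) + 4·(77/8) + (-6)·(-189/20) + 9·(21/5) = 5473/40

5473/40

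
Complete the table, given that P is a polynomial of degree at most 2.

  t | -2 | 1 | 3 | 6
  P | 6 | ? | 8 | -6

11

The 3 known values determine P uniquely (degree ≤ 2).
Evaluate each Lagrange basis at t = 1:
L_0(1) = (-2)·(-5)/[(-5)·(-8)] = 1/4
L_1(1) = (3)·(-5)/[(5)·(-3)] = 1
L_2(1) = (3)·(-2)/[(8)·(3)] = -1/4
Sum: 6·(1/4) + 8·(1) + (-6)·(-1/4) = 11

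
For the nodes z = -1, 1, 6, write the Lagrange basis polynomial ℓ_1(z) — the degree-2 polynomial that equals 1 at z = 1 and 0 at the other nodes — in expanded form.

ℓ_1(z) = (z + 1)(z - 6) / [(2)·(-5)]
       = (z^2 - 5z - 6) / (-10)

ℓ_1(z) = -(1/10)z^2 + (1/2)z + 3/5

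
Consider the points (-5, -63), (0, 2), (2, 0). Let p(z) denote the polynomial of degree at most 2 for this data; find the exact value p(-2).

Evaluate each Lagrange basis at z = -2:
L_0(-2) = (-2)·(-4)/[(-5)·(-7)] = 8/35
L_1(-2) = (3)·(-4)/[(5)·(-2)] = 6/5
L_2(-2) = (3)·(-2)/[(7)·(2)] = -3/7
Sum: (-63)·(8/35) + 2·(6/5) + 0 = -12

-12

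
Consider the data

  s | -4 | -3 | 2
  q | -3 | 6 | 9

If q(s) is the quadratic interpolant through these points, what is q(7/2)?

L_0(7/2) = (13/2)·(3/2)/[(-1)·(-6)] = 13/8
L_1(7/2) = (15/2)·(3/2)/[(1)·(-5)] = -9/4
L_2(7/2) = (15/2)·(13/2)/[(6)·(5)] = 13/8
Sum: (-3)·(13/8) + 6·(-9/4) + 9·(13/8) = -15/4

-15/4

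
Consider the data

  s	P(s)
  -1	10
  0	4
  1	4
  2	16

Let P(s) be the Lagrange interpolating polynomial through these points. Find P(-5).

Evaluate each Lagrange basis at s = -5:
L_0(-5) = (-5)·(-6)·(-7)/[(-1)·(-2)·(-3)] = 35
L_1(-5) = (-4)·(-6)·(-7)/[(1)·(-1)·(-2)] = -84
L_2(-5) = (-4)·(-5)·(-7)/[(2)·(1)·(-1)] = 70
L_3(-5) = (-4)·(-5)·(-6)/[(3)·(2)·(1)] = -20
Sum: 10·(35) + 4·(-84) + 4·(70) + 16·(-20) = -26

-26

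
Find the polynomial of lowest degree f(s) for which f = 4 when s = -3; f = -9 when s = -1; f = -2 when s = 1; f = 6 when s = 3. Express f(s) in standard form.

Build the Lagrange basis polynomials:
L_0(s) = (s + 1)(s - 1)(s - 3) / [-48] = -(1/48)s^3 + (1/16)s^2 + (1/48)s - 1/16
L_1(s) = (s + 3)(s - 1)(s - 3) / [16] = (1/16)s^3 - (1/16)s^2 - (9/16)s + 9/16
L_2(s) = (s + 3)(s + 1)(s - 3) / [-16] = -(1/16)s^3 - (1/16)s^2 + (9/16)s + 9/16
L_3(s) = (s + 3)(s + 1)(s - 1) / [48] = (1/48)s^3 + (1/16)s^2 - (1/48)s - 1/16
f(s) = 4·L_0 + (-9)·L_1 + (-2)·L_2 + 6·L_3
  4·L_0(s) = -(1/12)s^3 + (1/4)s^2 + (1/12)s - 1/4
  (-9)·L_1(s) = -(9/16)s^3 + (9/16)s^2 + (81/16)s - 81/16
  (-2)·L_2(s) = (1/8)s^3 + (1/8)s^2 - (9/8)s - 9/8
  6·L_3(s) = (1/8)s^3 + (3/8)s^2 - (1/8)s - 3/8
Adding term by term: -(19/48)s^3 + (21/16)s^2 + (187/48)s - 109/16

f(s) = -(19/48)s^3 + (21/16)s^2 + (187/48)s - 109/16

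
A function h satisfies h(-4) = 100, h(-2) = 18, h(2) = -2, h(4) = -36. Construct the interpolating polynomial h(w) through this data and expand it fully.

h(w) = -w^3 + 2w^2 - w

Build the Lagrange basis polynomials:
L_0(w) = (w + 2)(w - 2)(w - 4) / [-96] = -(1/96)w^3 + (1/24)w^2 + (1/24)w - 1/6
L_1(w) = (w + 4)(w - 2)(w - 4) / [48] = (1/48)w^3 - (1/24)w^2 - (1/3)w + 2/3
L_2(w) = (w + 4)(w + 2)(w - 4) / [-48] = -(1/48)w^3 - (1/24)w^2 + (1/3)w + 2/3
L_3(w) = (w + 4)(w + 2)(w - 2) / [96] = (1/96)w^3 + (1/24)w^2 - (1/24)w - 1/6
h(w) = 100·L_0 + 18·L_1 + (-2)·L_2 + (-36)·L_3
  100·L_0(w) = -(25/24)w^3 + (25/6)w^2 + (25/6)w - 50/3
  18·L_1(w) = (3/8)w^3 - (3/4)w^2 - 6w + 12
  (-2)·L_2(w) = (1/24)w^3 + (1/12)w^2 - (2/3)w - 4/3
  (-36)·L_3(w) = -(3/8)w^3 - (3/2)w^2 + (3/2)w + 6
Adding term by term: -w^3 + 2w^2 - w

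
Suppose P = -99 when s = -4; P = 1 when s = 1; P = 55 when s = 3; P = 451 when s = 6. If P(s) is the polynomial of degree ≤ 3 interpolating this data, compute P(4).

L_0(4) = (3)·(1)·(-2)/[(-5)·(-7)·(-10)] = 3/175
L_1(4) = (8)·(1)·(-2)/[(5)·(-2)·(-5)] = -8/25
L_2(4) = (8)·(3)·(-2)/[(7)·(2)·(-3)] = 8/7
L_3(4) = (8)·(3)·(1)/[(10)·(5)·(3)] = 4/25
Sum: (-99)·(3/175) + 1·(-8/25) + 55·(8/7) + 451·(4/25) = 133

133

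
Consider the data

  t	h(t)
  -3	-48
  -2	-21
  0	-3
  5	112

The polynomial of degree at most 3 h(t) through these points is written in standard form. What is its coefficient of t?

3

Build the Lagrange basis polynomials:
L_0(t) = (t + 2)t(t - 5) / [-24] = -(1/24)t^3 + (1/8)t^2 + (5/12)t
L_1(t) = (t + 3)t(t - 5) / [14] = (1/14)t^3 - (1/7)t^2 - (15/14)t
L_2(t) = (t + 3)(t + 2)(t - 5) / [-30] = -(1/30)t^3 + (19/30)t + 1
L_3(t) = (t + 3)(t + 2)t / [280] = (1/280)t^3 + (1/56)t^2 + (3/140)t
h(t) = (-48)·L_0 + (-21)·L_1 + (-3)·L_2 + 112·L_3
Only the coefficient of t is needed; take it from each L_i and combine:
(-48)·(5/12) + (-21)·(-15/14) + (-3)·(19/30) + 112·(3/140) = 3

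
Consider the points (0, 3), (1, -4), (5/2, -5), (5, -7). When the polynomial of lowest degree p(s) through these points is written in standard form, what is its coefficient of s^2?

433/100

Build the Lagrange basis polynomials:
L_0(s) = (s - 1)(s - 5/2)(s - 5) / [-25/2] = -(2/25)s^3 + (17/25)s^2 - (8/5)s + 1
L_1(s) = s(s - 5/2)(s - 5) / [6] = (1/6)s^3 - (5/4)s^2 + (25/12)s
L_2(s) = s(s - 1)(s - 5) / [-75/8] = -(8/75)s^3 + (16/25)s^2 - (8/15)s
L_3(s) = s(s - 1)(s - 5/2) / [50] = (1/50)s^3 - (7/100)s^2 + (1/20)s
p(s) = 3·L_0 + (-4)·L_1 + (-5)·L_2 + (-7)·L_3
Only the coefficient of s^2 is needed; take it from each L_i and combine:
3·(17/25) + (-4)·(-5/4) + (-5)·(16/25) + (-7)·(-7/100) = 433/100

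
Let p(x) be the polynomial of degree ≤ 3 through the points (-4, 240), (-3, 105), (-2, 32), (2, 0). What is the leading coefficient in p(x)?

The leading coefficient equals the top divided difference p[-4,-3,-2,2].
p[-4,-3] = (105 - 240) / (-3 - (-4)) = -135
p[-3,-2] = (32 - 105) / (-2 - (-3)) = -73
p[-2,2] = (0 - 32) / (2 - (-2)) = -8
p[-4,-3,-2] = (-73 - (-135)) / (-2 - (-4)) = 31
p[-3,-2,2] = (-8 - (-73)) / (2 - (-3)) = 13
p[-4,-3,-2,2] = (13 - 31) / (2 - (-4)) = -3

-3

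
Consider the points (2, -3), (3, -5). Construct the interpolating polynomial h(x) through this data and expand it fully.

L_0(x) = (x - 3) / [-1] = -x + 3
L_1(x) = (x - 2) / [1] = x - 2
h(x) = (-3)·L_0 + (-5)·L_1
  (-3)·L_0(x) = 3x - 9
  (-5)·L_1(x) = -5x + 10
Adding term by term: -2x + 1

h(x) = -2x + 1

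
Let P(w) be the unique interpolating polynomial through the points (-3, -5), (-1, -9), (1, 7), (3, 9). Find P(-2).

L_0(-2) = (-1)·(-3)·(-5)/[(-2)·(-4)·(-6)] = 5/16
L_1(-2) = (1)·(-3)·(-5)/[(2)·(-2)·(-4)] = 15/16
L_2(-2) = (1)·(-1)·(-5)/[(4)·(2)·(-2)] = -5/16
L_3(-2) = (1)·(-1)·(-3)/[(6)·(4)·(2)] = 1/16
Sum: (-5)·(5/16) + (-9)·(15/16) + 7·(-5/16) + 9·(1/16) = -93/8

-93/8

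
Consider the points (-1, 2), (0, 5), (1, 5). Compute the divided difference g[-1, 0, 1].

-3/2

g[-1,0] = (5 - 2) / (0 - (-1)) = 3
g[0,1] = (5 - 5) / (1 - 0) = 0
g[-1,0,1] = (0 - 3) / (1 - (-1)) = -3/2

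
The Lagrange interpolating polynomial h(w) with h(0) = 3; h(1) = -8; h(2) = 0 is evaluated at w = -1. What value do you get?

33

Evaluate each Lagrange basis at w = -1:
L_0(-1) = (-2)·(-3)/[(-1)·(-2)] = 3
L_1(-1) = (-1)·(-3)/[(1)·(-1)] = -3
L_2(-1) = (-1)·(-2)/[(2)·(1)] = 1
Sum: 3·(3) + (-8)·(-3) + 0 = 33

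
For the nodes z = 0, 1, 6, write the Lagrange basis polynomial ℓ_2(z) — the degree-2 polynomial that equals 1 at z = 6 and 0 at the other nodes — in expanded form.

ℓ_2(z) = z(z - 1) / [(6)·(5)]
       = (z^2 - z) / (30)

ℓ_2(z) = (1/30)z^2 - (1/30)z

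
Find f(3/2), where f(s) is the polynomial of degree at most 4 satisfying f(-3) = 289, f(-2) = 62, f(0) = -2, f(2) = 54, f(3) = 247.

L_0(3/2) = (7/2)·(3/2)·(-1/2)·(-3/2)/[(-1)·(-3)·(-5)·(-6)] = 7/160
L_1(3/2) = (9/2)·(3/2)·(-1/2)·(-3/2)/[(1)·(-2)·(-4)·(-5)] = -81/640
L_2(3/2) = (9/2)·(7/2)·(-1/2)·(-3/2)/[(3)·(2)·(-2)·(-3)] = 21/64
L_3(3/2) = (9/2)·(7/2)·(3/2)·(-3/2)/[(5)·(4)·(2)·(-1)] = 567/640
L_4(3/2) = (9/2)·(7/2)·(3/2)·(-1/2)/[(6)·(5)·(3)·(1)] = -21/160
Sum: 289·(7/160) + 62·(-81/640) + (-2)·(21/64) + 54·(567/640) + 247·(-21/160) = 313/16

313/16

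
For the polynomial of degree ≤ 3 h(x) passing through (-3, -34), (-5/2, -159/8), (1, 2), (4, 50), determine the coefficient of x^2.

-1

Build the Lagrange basis polynomials:
L_0(x) = (x + 5/2)(x - 1)(x - 4) / [-14] = -(1/14)x^3 + (5/28)x^2 + (17/28)x - 5/7
L_1(x) = (x + 3)(x - 1)(x - 4) / [91/8] = (8/91)x^3 - (16/91)x^2 - (88/91)x + 96/91
L_2(x) = (x + 3)(x + 5/2)(x - 4) / [-42] = -(1/42)x^3 - (1/28)x^2 + (29/84)x + 5/7
L_3(x) = (x + 3)(x + 5/2)(x - 1) / [273/2] = (2/273)x^3 + (3/91)x^2 + (4/273)x - 5/91
h(x) = (-34)·L_0 + (-159/8)·L_1 + 2·L_2 + 50·L_3
Only the coefficient of x^2 is needed; take it from each L_i and combine:
(-34)·(5/28) + (-159/8)·(-16/91) + 2·(-1/28) + 50·(3/91) = -1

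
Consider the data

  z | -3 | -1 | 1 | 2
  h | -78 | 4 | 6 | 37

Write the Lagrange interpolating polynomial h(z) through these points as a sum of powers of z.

Build the Lagrange basis polynomials:
L_0(z) = (z + 1)(z - 1)(z - 2) / [-40] = -(1/40)z^3 + (1/20)z^2 + (1/40)z - 1/20
L_1(z) = (z + 3)(z - 1)(z - 2) / [12] = (1/12)z^3 - (7/12)z + 1/2
L_2(z) = (z + 3)(z + 1)(z - 2) / [-8] = -(1/8)z^3 - (1/4)z^2 + (5/8)z + 3/4
L_3(z) = (z + 3)(z + 1)(z - 1) / [15] = (1/15)z^3 + (1/5)z^2 - (1/15)z - 1/5
h(z) = (-78)·L_0 + 4·L_1 + 6·L_2 + 37·L_3
  (-78)·L_0(z) = (39/20)z^3 - (39/10)z^2 - (39/20)z + 39/10
  4·L_1(z) = (1/3)z^3 - (7/3)z + 2
  6·L_2(z) = -(3/4)z^3 - (3/2)z^2 + (15/4)z + 9/2
  37·L_3(z) = (37/15)z^3 + (37/5)z^2 - (37/15)z - 37/5
Adding term by term: 4z^3 + 2z^2 - 3z + 3

h(z) = 4z^3 + 2z^2 - 3z + 3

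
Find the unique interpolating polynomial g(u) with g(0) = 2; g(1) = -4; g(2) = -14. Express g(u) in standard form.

L_0(u) = (u - 1)(u - 2) / [2] = (1/2)u^2 - (3/2)u + 1
L_1(u) = u(u - 2) / [-1] = -u^2 + 2u
L_2(u) = u(u - 1) / [2] = (1/2)u^2 - (1/2)u
g(u) = 2·L_0 + (-4)·L_1 + (-14)·L_2
  2·L_0(u) = u^2 - 3u + 2
  (-4)·L_1(u) = 4u^2 - 8u
  (-14)·L_2(u) = -7u^2 + 7u
Adding term by term: -2u^2 - 4u + 2

g(u) = -2u^2 - 4u + 2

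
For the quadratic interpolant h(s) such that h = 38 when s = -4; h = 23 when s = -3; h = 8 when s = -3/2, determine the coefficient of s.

-1

L_0(s) = (s + 3)(s + 3/2) / [5/2] = (2/5)s^2 + (9/5)s + 9/5
L_1(s) = (s + 4)(s + 3/2) / [-3/2] = -(2/3)s^2 - (11/3)s - 4
L_2(s) = (s + 4)(s + 3) / [15/4] = (4/15)s^2 + (28/15)s + 16/5
h(s) = 38·L_0 + 23·L_1 + 8·L_2
Only the coefficient of s is needed; take it from each L_i and combine:
38·(9/5) + 23·(-11/3) + 8·(28/15) = -1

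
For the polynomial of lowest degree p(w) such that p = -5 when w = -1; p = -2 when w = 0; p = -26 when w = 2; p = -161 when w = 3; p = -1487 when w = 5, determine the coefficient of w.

-2

Build the Lagrange basis polynomials:
L_0(w) = w(w - 2)(w - 3)(w - 5) / [72] = (1/72)w^4 - (5/36)w^3 + (31/72)w^2 - (5/12)w
L_1(w) = (w + 1)(w - 2)(w - 3)(w - 5) / [-30] = -(1/30)w^4 + (3/10)w^3 - (7/10)w^2 - (1/30)w + 1
L_2(w) = (w + 1)w(w - 3)(w - 5) / [18] = (1/18)w^4 - (7/18)w^3 + (7/18)w^2 + (5/6)w
L_3(w) = (w + 1)w(w - 2)(w - 5) / [-24] = -(1/24)w^4 + (1/4)w^3 - (1/8)w^2 - (5/12)w
L_4(w) = (w + 1)w(w - 2)(w - 3) / [180] = (1/180)w^4 - (1/45)w^3 + (1/180)w^2 + (1/30)w
p(w) = (-5)·L_0 + (-2)·L_1 + (-26)·L_2 + (-161)·L_3 + (-1487)·L_4
Only the coefficient of w is needed; take it from each L_i and combine:
(-5)·(-5/12) + (-2)·(-1/30) + (-26)·(5/6) + (-161)·(-5/12) + (-1487)·(1/30) = -2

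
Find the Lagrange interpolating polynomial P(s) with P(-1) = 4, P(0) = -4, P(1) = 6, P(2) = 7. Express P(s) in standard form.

Build the Lagrange basis polynomials:
L_0(s) = s(s - 1)(s - 2) / [-6] = -(1/6)s^3 + (1/2)s^2 - (1/3)s
L_1(s) = (s + 1)(s - 1)(s - 2) / [2] = (1/2)s^3 - s^2 - (1/2)s + 1
L_2(s) = (s + 1)s(s - 2) / [-2] = -(1/2)s^3 + (1/2)s^2 + s
L_3(s) = (s + 1)s(s - 1) / [6] = (1/6)s^3 - (1/6)s
P(s) = 4·L_0 + (-4)·L_1 + 6·L_2 + 7·L_3
  4·L_0(s) = -(2/3)s^3 + 2s^2 - (4/3)s
  (-4)·L_1(s) = -2s^3 + 4s^2 + 2s - 4
  6·L_2(s) = -3s^3 + 3s^2 + 6s
  7·L_3(s) = (7/6)s^3 - (7/6)s
Adding term by term: -(9/2)s^3 + 9s^2 + (11/2)s - 4

P(s) = -(9/2)s^3 + 9s^2 + (11/2)s - 4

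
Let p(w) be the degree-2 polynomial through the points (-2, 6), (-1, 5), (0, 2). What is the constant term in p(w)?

L_0(w) = (w + 1)w / [2] = (1/2)w^2 + (1/2)w
L_1(w) = (w + 2)w / [-1] = -w^2 - 2w
L_2(w) = (w + 2)(w + 1) / [2] = (1/2)w^2 + (3/2)w + 1
p(w) = 6·L_0 + 5·L_1 + 2·L_2
Only the constant term is needed; take it from each L_i and combine:
6·(0) + 5·(0) + 2·(1) = 2

2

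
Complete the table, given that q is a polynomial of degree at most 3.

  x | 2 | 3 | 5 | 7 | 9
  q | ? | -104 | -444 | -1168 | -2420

The 4 known values determine q uniquely (degree ≤ 3).
Evaluate each Lagrange basis at x = 2:
L_0(2) = (-3)·(-5)·(-7)/[(-2)·(-4)·(-6)] = 35/16
L_1(2) = (-1)·(-5)·(-7)/[(2)·(-2)·(-4)] = -35/16
L_2(2) = (-1)·(-3)·(-7)/[(4)·(2)·(-2)] = 21/16
L_3(2) = (-1)·(-3)·(-5)/[(6)·(4)·(2)] = -5/16
Sum: (-104)·(35/16) + (-444)·(-35/16) + (-1168)·(21/16) + (-2420)·(-5/16) = -33

-33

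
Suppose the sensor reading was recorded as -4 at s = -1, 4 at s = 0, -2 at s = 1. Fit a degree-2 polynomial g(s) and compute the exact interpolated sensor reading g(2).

Using Newton's divided-difference form:
g[-1,0] = (4 - (-4)) / (0 - (-1)) = 8
g[0,1] = (-2 - 4) / (1 - 0) = -6
g[-1,0,1] = (-6 - 8) / (1 - (-1)) = -7
g(2) = -4 + 8·(3) + (-7)·(3)·(2) = -22

-22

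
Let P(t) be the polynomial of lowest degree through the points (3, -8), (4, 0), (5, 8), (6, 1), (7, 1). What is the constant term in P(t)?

673

L_0(t) = (t - 4)(t - 5)(t - 6)(t - 7) / [24] = (1/24)t^4 - (11/12)t^3 + (179/24)t^2 - (319/12)t + 35
L_1(t) = (t - 3)(t - 5)(t - 6)(t - 7) / [-6] = -(1/6)t^4 + (7/2)t^3 - (161/6)t^2 + (177/2)t - 105
L_2(t) = (t - 3)(t - 4)(t - 6)(t - 7) / [4] = (1/4)t^4 - 5t^3 + (145/4)t^2 - (225/2)t + 126
L_3(t) = (t - 3)(t - 4)(t - 5)(t - 7) / [-6] = -(1/6)t^4 + (19/6)t^3 - (131/6)t^2 + (389/6)t - 70
L_4(t) = (t - 3)(t - 4)(t - 5)(t - 6) / [24] = (1/24)t^4 - (3/4)t^3 + (119/24)t^2 - (57/4)t + 15
P(t) = (-8)·L_0 + 0·L_1 + 8·L_2 + 1·L_3 + 1·L_4
Only the constant term is needed; take it from each L_i and combine:
(-8)·(35) + 0·(-105) + 8·(126) + 1·(-70) + 1·(15) = 673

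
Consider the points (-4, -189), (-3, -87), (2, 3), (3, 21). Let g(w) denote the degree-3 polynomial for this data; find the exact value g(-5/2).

Using Newton's divided-difference form:
g[-4,-3] = (-87 - (-189)) / (-3 - (-4)) = 102
g[-3,2] = (3 - (-87)) / (2 - (-3)) = 18
g[2,3] = (21 - 3) / (3 - 2) = 18
g[-4,-3,2] = (18 - 102) / (2 - (-4)) = -14
g[-3,2,3] = (18 - 18) / (3 - (-3)) = 0
g[-4,-3,2,3] = (0 - (-14)) / (3 - (-4)) = 2
g(-5/2) = -189 + 102·(3/2) + (-14)·(3/2)·(1/2) + 2·(3/2)·(1/2)·(-9/2) = -213/4

-213/4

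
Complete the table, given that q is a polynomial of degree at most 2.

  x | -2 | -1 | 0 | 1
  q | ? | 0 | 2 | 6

0

The 3 known values determine q uniquely (degree ≤ 2).
L_0(-2) = (-2)·(-3)/[(-1)·(-2)] = 3
L_1(-2) = (-1)·(-3)/[(1)·(-1)] = -3
L_2(-2) = (-1)·(-2)/[(2)·(1)] = 1
Sum: 0 + 2·(-3) + 6·(1) = 0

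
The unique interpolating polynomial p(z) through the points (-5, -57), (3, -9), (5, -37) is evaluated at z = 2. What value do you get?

-1

L_0(2) = (-1)·(-3)/[(-8)·(-10)] = 3/80
L_1(2) = (7)·(-3)/[(8)·(-2)] = 21/16
L_2(2) = (7)·(-1)/[(10)·(2)] = -7/20
Sum: (-57)·(3/80) + (-9)·(21/16) + (-37)·(-7/20) = -1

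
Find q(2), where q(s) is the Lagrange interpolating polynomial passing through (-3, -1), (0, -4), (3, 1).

-14/9

Evaluate each Lagrange basis at s = 2:
L_0(2) = (2)·(-1)/[(-3)·(-6)] = -1/9
L_1(2) = (5)·(-1)/[(3)·(-3)] = 5/9
L_2(2) = (5)·(2)/[(6)·(3)] = 5/9
Sum: (-1)·(-1/9) + (-4)·(5/9) + 1·(5/9) = -14/9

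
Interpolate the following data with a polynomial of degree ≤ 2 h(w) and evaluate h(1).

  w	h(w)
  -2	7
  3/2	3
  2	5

Using Newton's divided-difference form:
h[-2,3/2] = (3 - 7) / (3/2 - (-2)) = -8/7
h[3/2,2] = (5 - 3) / (2 - 3/2) = 4
h[-2,3/2,2] = (4 - (-8/7)) / (2 - (-2)) = 9/7
h(1) = 7 + (-8/7)·(3) + (9/7)·(3)·(-1/2) = 23/14

23/14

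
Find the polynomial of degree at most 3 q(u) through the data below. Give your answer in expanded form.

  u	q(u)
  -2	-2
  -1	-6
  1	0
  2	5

Build the Lagrange basis polynomials:
L_0(u) = (u + 1)(u - 1)(u - 2) / [-12] = -(1/12)u^3 + (1/6)u^2 + (1/12)u - 1/6
L_1(u) = (u + 2)(u - 1)(u - 2) / [6] = (1/6)u^3 - (1/6)u^2 - (2/3)u + 2/3
L_2(u) = (u + 2)(u + 1)(u - 2) / [-6] = -(1/6)u^3 - (1/6)u^2 + (2/3)u + 2/3
L_3(u) = (u + 2)(u + 1)(u - 1) / [12] = (1/12)u^3 + (1/6)u^2 - (1/12)u - 1/6
q(u) = (-2)·L_0 + (-6)·L_1 + 0·L_2 + 5·L_3
  (-2)·L_0(u) = (1/6)u^3 - (1/3)u^2 - (1/6)u + 1/3
  (-6)·L_1(u) = -u^3 + u^2 + 4u - 4
  0·L_2(u) = 0
  5·L_3(u) = (5/12)u^3 + (5/6)u^2 - (5/12)u - 5/6
Adding term by term: -(5/12)u^3 + (3/2)u^2 + (41/12)u - 9/2

q(u) = -(5/12)u^3 + (3/2)u^2 + (41/12)u - 9/2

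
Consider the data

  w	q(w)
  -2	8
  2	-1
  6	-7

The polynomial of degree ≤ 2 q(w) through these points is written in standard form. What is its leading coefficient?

3/32

The leading coefficient equals the top divided difference q[-2,2,6].
q[-2,2] = (-1 - 8) / (2 - (-2)) = -9/4
q[2,6] = (-7 - (-1)) / (6 - 2) = -3/2
q[-2,2,6] = (-3/2 - (-9/4)) / (6 - (-2)) = 3/32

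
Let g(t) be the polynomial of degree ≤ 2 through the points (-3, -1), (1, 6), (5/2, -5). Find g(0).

Evaluate each Lagrange basis at t = 0:
L_0(0) = (-1)·(-5/2)/[(-4)·(-11/2)] = 5/44
L_1(0) = (3)·(-5/2)/[(4)·(-3/2)] = 5/4
L_2(0) = (3)·(-1)/[(11/2)·(3/2)] = -4/11
Sum: (-1)·(5/44) + 6·(5/4) + (-5)·(-4/11) = 405/44

405/44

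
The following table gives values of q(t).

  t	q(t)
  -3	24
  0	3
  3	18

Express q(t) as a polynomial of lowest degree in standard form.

Build the Lagrange basis polynomials:
L_0(t) = t(t - 3) / [18] = (1/18)t^2 - (1/6)t
L_1(t) = (t + 3)(t - 3) / [-9] = -(1/9)t^2 + 1
L_2(t) = (t + 3)t / [18] = (1/18)t^2 + (1/6)t
q(t) = 24·L_0 + 3·L_1 + 18·L_2
  24·L_0(t) = (4/3)t^2 - 4t
  3·L_1(t) = -(1/3)t^2 + 3
  18·L_2(t) = t^2 + 3t
Adding term by term: 2t^2 - t + 3

q(t) = 2t^2 - t + 3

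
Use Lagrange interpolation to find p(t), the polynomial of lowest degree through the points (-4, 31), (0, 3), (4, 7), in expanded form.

p(t) = t^2 - 3t + 3

Build the Lagrange basis polynomials:
L_0(t) = t(t - 4) / [32] = (1/32)t^2 - (1/8)t
L_1(t) = (t + 4)(t - 4) / [-16] = -(1/16)t^2 + 1
L_2(t) = (t + 4)t / [32] = (1/32)t^2 + (1/8)t
p(t) = 31·L_0 + 3·L_1 + 7·L_2
  31·L_0(t) = (31/32)t^2 - (31/8)t
  3·L_1(t) = -(3/16)t^2 + 3
  7·L_2(t) = (7/32)t^2 + (7/8)t
Adding term by term: t^2 - 3t + 3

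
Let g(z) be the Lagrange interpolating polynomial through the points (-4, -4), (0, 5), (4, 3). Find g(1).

L_0(1) = (1)·(-3)/[(-4)·(-8)] = -3/32
L_1(1) = (5)·(-3)/[(4)·(-4)] = 15/16
L_2(1) = (5)·(1)/[(8)·(4)] = 5/32
Sum: (-4)·(-3/32) + 5·(15/16) + 3·(5/32) = 177/32

177/32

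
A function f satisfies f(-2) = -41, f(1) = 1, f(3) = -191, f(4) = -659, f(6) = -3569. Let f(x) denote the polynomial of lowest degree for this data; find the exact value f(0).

L_0(0) = (-1)·(-3)·(-4)·(-6)/[(-3)·(-5)·(-6)·(-8)] = 1/10
L_1(0) = (2)·(-3)·(-4)·(-6)/[(3)·(-2)·(-3)·(-5)] = 8/5
L_2(0) = (2)·(-1)·(-4)·(-6)/[(5)·(2)·(-1)·(-3)] = -8/5
L_3(0) = (2)·(-1)·(-3)·(-6)/[(6)·(3)·(1)·(-2)] = 1
L_4(0) = (2)·(-1)·(-3)·(-4)/[(8)·(5)·(3)·(2)] = -1/10
Sum: (-41)·(1/10) + 1·(8/5) + (-191)·(-8/5) + (-659)·(1) + (-3569)·(-1/10) = 1

1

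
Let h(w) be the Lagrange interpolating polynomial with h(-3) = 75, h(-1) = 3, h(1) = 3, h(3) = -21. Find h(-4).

Evaluate each Lagrange basis at w = -4:
L_0(-4) = (-3)·(-5)·(-7)/[(-2)·(-4)·(-6)] = 35/16
L_1(-4) = (-1)·(-5)·(-7)/[(2)·(-2)·(-4)] = -35/16
L_2(-4) = (-1)·(-3)·(-7)/[(4)·(2)·(-2)] = 21/16
L_3(-4) = (-1)·(-3)·(-5)/[(6)·(4)·(2)] = -5/16
Sum: 75·(35/16) + 3·(-35/16) + 3·(21/16) + (-21)·(-5/16) = 168

168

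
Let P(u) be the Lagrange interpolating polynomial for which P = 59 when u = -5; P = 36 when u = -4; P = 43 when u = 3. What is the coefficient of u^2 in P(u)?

Build the Lagrange basis polynomials:
L_0(u) = (u + 4)(u - 3) / [8] = (1/8)u^2 + (1/8)u - 3/2
L_1(u) = (u + 5)(u - 3) / [-7] = -(1/7)u^2 - (2/7)u + 15/7
L_2(u) = (u + 5)(u + 4) / [56] = (1/56)u^2 + (9/56)u + 5/14
P(u) = 59·L_0 + 36·L_1 + 43·L_2
Only the coefficient of u^2 is needed; take it from each L_i and combine:
59·(1/8) + 36·(-1/7) + 43·(1/56) = 3

3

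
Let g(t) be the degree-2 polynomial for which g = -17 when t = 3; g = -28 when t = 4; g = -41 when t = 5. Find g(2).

-8

Using Newton's divided-difference form:
g[3,4] = (-28 - (-17)) / (4 - 3) = -11
g[4,5] = (-41 - (-28)) / (5 - 4) = -13
g[3,4,5] = (-13 - (-11)) / (5 - 3) = -1
g(2) = -17 + (-11)·(-1) + (-1)·(-1)·(-2) = -8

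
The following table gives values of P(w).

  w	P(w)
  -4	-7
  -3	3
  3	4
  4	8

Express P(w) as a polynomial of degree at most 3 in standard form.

P(w) = (41/168)w^3 - (3/7)w^2 - (341/168)w + 103/14

Newton's divided differences:
P[-4,-3] = (3 - (-7)) / (-3 - (-4)) = 10
P[-3,3] = (4 - 3) / (3 - (-3)) = 1/6
P[3,4] = (8 - 4) / (4 - 3) = 4
P[-4,-3,3] = (1/6 - 10) / (3 - (-4)) = -59/42
P[-3,3,4] = (4 - 1/6) / (4 - (-3)) = 23/42
P[-4,-3,3,4] = (23/42 - (-59/42)) / (4 - (-4)) = 41/168
P(w) = -7 + 10·(w + 4) + (-59/42)·(w + 4)(w + 3) + (41/168)·(w + 4)(w + 3)(w - 3)
Expanding: P(w) = (41/168)w^3 - (3/7)w^2 - (341/168)w + 103/14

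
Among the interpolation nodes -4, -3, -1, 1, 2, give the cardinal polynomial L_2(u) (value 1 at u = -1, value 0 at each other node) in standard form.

L_2(u) = (1/36)u^4 + (1/9)u^3 - (7/36)u^2 - (11/18)u + 2/3

L_2(u) = (u + 4)(u + 3)(u - 1)(u - 2) / [(3)·(2)·(-2)·(-3)]
       = (u^4 + 4u^3 - 7u^2 - 22u + 24) / (36)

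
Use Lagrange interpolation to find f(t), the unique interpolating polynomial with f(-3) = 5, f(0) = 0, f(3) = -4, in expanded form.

f(t) = (1/18)t^2 - (3/2)t

L_0(t) = t(t - 3) / [18] = (1/18)t^2 - (1/6)t
L_1(t) = (t + 3)(t - 3) / [-9] = -(1/9)t^2 + 1
L_2(t) = (t + 3)t / [18] = (1/18)t^2 + (1/6)t
f(t) = 5·L_0 + 0·L_1 + (-4)·L_2
  5·L_0(t) = (5/18)t^2 - (5/6)t
  0·L_1(t) = 0
  (-4)·L_2(t) = -(2/9)t^2 - (2/3)t
Adding term by term: (1/18)t^2 - (3/2)t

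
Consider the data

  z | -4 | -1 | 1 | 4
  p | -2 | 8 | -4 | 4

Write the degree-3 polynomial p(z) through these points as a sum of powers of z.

Newton's divided differences:
p[-4,-1] = (8 - (-2)) / (-1 - (-4)) = 10/3
p[-1,1] = (-4 - 8) / (1 - (-1)) = -6
p[1,4] = (4 - (-4)) / (4 - 1) = 8/3
p[-4,-1,1] = (-6 - 10/3) / (1 - (-4)) = -28/15
p[-1,1,4] = (8/3 - (-6)) / (4 - (-1)) = 26/15
p[-4,-1,1,4] = (26/15 - (-28/15)) / (4 - (-4)) = 9/20
p(z) = -2 + (10/3)·(z + 4) + (-28/15)·(z + 4)(z + 1) + (9/20)·(z + 4)(z + 1)(z - 1)
Expanding: p(z) = (9/20)z^3 - (1/15)z^2 - (129/20)z + 31/15

p(z) = (9/20)z^3 - (1/15)z^2 - (129/20)z + 31/15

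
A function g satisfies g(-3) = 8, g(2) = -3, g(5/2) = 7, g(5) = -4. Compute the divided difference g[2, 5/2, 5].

-122/15

g[2,5/2] = (7 - (-3)) / (5/2 - 2) = 20
g[5/2,5] = (-4 - 7) / (5 - 5/2) = -22/5
g[2,5/2,5] = (-22/5 - 20) / (5 - 2) = -122/15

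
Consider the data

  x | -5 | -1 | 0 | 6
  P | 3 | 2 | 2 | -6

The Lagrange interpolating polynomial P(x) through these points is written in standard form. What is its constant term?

Build the Lagrange basis polynomials:
L_0(x) = (x + 1)x(x - 6) / [-220] = -(1/220)x^3 + (1/44)x^2 + (3/110)x
L_1(x) = (x + 5)x(x - 6) / [28] = (1/28)x^3 - (1/28)x^2 - (15/14)x
L_2(x) = (x + 5)(x + 1)(x - 6) / [-30] = -(1/30)x^3 + (31/30)x + 1
L_3(x) = (x + 5)(x + 1)x / [462] = (1/462)x^3 + (1/77)x^2 + (5/462)x
P(x) = 3·L_0 + 2·L_1 + 2·L_2 + (-6)·L_3
Only the constant term is needed; take it from each L_i and combine:
3·(0) + 2·(0) + 2·(1) + (-6)·(0) = 2

2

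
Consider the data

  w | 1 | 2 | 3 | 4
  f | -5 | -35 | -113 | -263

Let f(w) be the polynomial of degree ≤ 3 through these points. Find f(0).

1

Evaluate each Lagrange basis at w = 0:
L_0(0) = (-2)·(-3)·(-4)/[(-1)·(-2)·(-3)] = 4
L_1(0) = (-1)·(-3)·(-4)/[(1)·(-1)·(-2)] = -6
L_2(0) = (-1)·(-2)·(-4)/[(2)·(1)·(-1)] = 4
L_3(0) = (-1)·(-2)·(-3)/[(3)·(2)·(1)] = -1
Sum: (-5)·(4) + (-35)·(-6) + (-113)·(4) + (-263)·(-1) = 1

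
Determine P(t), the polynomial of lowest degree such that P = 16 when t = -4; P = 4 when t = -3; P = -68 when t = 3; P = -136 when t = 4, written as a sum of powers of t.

Newton's divided differences:
P[-4,-3] = (4 - 16) / (-3 - (-4)) = -12
P[-3,3] = (-68 - 4) / (3 - (-3)) = -12
P[3,4] = (-136 - (-68)) / (4 - 3) = -68
P[-4,-3,3] = (-12 - (-12)) / (3 - (-4)) = 0
P[-3,3,4] = (-68 - (-12)) / (4 - (-3)) = -8
P[-4,-3,3,4] = (-8 - 0) / (4 - (-4)) = -1
P(t) = 16 + (-12)·(t + 4) + (-1)·(t + 4)(t + 3)(t - 3)
Expanding: P(t) = -t^3 - 4t^2 - 3t + 4

P(t) = -t^3 - 4t^2 - 3t + 4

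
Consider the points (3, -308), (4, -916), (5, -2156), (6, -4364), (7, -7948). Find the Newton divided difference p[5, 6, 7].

-688

p[5,6] = (-4364 - (-2156)) / (6 - 5) = -2208
p[6,7] = (-7948 - (-4364)) / (7 - 6) = -3584
p[5,6,7] = (-3584 - (-2208)) / (7 - 5) = -688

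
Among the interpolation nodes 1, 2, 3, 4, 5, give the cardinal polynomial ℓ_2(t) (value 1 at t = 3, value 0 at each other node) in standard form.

ℓ_2(t) = (1/4)t^4 - 3t^3 + (49/4)t^2 - (39/2)t + 10

ℓ_2(t) = (t - 1)(t - 2)(t - 4)(t - 5) / [(2)·(1)·(-1)·(-2)]
       = (t^4 - 12t^3 + 49t^2 - 78t + 40) / (4)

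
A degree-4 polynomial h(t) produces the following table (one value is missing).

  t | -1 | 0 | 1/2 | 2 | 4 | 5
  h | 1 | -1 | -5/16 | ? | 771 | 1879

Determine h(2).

The 5 known values determine h uniquely (degree ≤ 4).
L_0(2) = (2)·(3/2)·(-2)·(-3)/[(-1)·(-3/2)·(-5)·(-6)] = 2/5
L_1(2) = (3)·(3/2)·(-2)·(-3)/[(1)·(-1/2)·(-4)·(-5)] = -27/10
L_2(2) = (3)·(2)·(-2)·(-3)/[(3/2)·(1/2)·(-7/2)·(-9/2)] = 64/21
L_3(2) = (3)·(2)·(3/2)·(-3)/[(5)·(4)·(7/2)·(-1)] = 27/70
L_4(2) = (3)·(2)·(3/2)·(-2)/[(6)·(5)·(9/2)·(1)] = -2/15
Sum: 1·(2/5) + (-1)·(-27/10) + (-5/16)·(64/21) + 771·(27/70) + 1879·(-2/15) = 49

49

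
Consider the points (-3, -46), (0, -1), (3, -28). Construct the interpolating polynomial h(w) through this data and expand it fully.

L_0(w) = w(w - 3) / [18] = (1/18)w^2 - (1/6)w
L_1(w) = (w + 3)(w - 3) / [-9] = -(1/9)w^2 + 1
L_2(w) = (w + 3)w / [18] = (1/18)w^2 + (1/6)w
h(w) = (-46)·L_0 + (-1)·L_1 + (-28)·L_2
  (-46)·L_0(w) = -(23/9)w^2 + (23/3)w
  (-1)·L_1(w) = (1/9)w^2 - 1
  (-28)·L_2(w) = -(14/9)w^2 - (14/3)w
Adding term by term: -4w^2 + 3w - 1

h(w) = -4w^2 + 3w - 1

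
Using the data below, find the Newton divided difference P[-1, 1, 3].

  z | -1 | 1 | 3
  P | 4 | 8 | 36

P[-1,1] = (8 - 4) / (1 - (-1)) = 2
P[1,3] = (36 - 8) / (3 - 1) = 14
P[-1,1,3] = (14 - 2) / (3 - (-1)) = 3

3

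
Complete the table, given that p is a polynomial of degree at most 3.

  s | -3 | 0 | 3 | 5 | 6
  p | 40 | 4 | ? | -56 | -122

The 4 known values determine p uniquely (degree ≤ 3).
Evaluate each Lagrange basis at s = 3:
L_0(3) = (3)·(-2)·(-3)/[(-3)·(-8)·(-9)] = -1/12
L_1(3) = (6)·(-2)·(-3)/[(3)·(-5)·(-6)] = 2/5
L_2(3) = (6)·(3)·(-3)/[(8)·(5)·(-1)] = 27/20
L_3(3) = (6)·(3)·(-2)/[(9)·(6)·(1)] = -2/3
Sum: 40·(-1/12) + 4·(2/5) + (-56)·(27/20) + (-122)·(-2/3) = 4

4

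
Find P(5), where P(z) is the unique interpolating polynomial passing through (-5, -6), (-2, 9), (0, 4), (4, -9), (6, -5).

Using Newton's divided-difference form:
P[-5,-2] = (9 - (-6)) / (-2 - (-5)) = 5
P[-2,0] = (4 - 9) / (0 - (-2)) = -5/2
P[0,4] = (-9 - 4) / (4 - 0) = -13/4
P[4,6] = (-5 - (-9)) / (6 - 4) = 2
P[-5,-2,0] = (-5/2 - 5) / (0 - (-5)) = -3/2
P[-2,0,4] = (-13/4 - (-5/2)) / (4 - (-2)) = -1/8
P[0,4,6] = (2 - (-13/4)) / (6 - 0) = 7/8
P[-5,-2,0,4] = (-1/8 - (-3/2)) / (4 - (-5)) = 11/72
P[-2,0,4,6] = (7/8 - (-1/8)) / (6 - (-2)) = 1/8
P[-5,-2,0,4,6] = (1/8 - 11/72) / (6 - (-5)) = -1/396
P(5) = -6 + 5·(10) + (-3/2)·(10)·(7) + (11/72)·(10)·(7)·(5) + (-1/396)·(10)·(7)·(5)·(1) = -3331/396

-3331/396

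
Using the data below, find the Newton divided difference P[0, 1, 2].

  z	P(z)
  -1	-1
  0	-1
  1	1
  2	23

P[0,1] = (1 - (-1)) / (1 - 0) = 2
P[1,2] = (23 - 1) / (2 - 1) = 22
P[0,1,2] = (22 - 2) / (2 - 0) = 10

10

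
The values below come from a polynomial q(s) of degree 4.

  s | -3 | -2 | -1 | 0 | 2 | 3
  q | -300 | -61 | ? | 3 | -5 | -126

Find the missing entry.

-2

The 5 known values determine q uniquely (degree ≤ 4).
L_0(-1) = (1)·(-1)·(-3)·(-4)/[(-1)·(-3)·(-5)·(-6)] = -2/15
L_1(-1) = (2)·(-1)·(-3)·(-4)/[(1)·(-2)·(-4)·(-5)] = 3/5
L_2(-1) = (2)·(1)·(-3)·(-4)/[(3)·(2)·(-2)·(-3)] = 2/3
L_3(-1) = (2)·(1)·(-1)·(-4)/[(5)·(4)·(2)·(-1)] = -1/5
L_4(-1) = (2)·(1)·(-1)·(-3)/[(6)·(5)·(3)·(1)] = 1/15
Sum: (-300)·(-2/15) + (-61)·(3/5) + 3·(2/3) + (-5)·(-1/5) + (-126)·(1/15) = -2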